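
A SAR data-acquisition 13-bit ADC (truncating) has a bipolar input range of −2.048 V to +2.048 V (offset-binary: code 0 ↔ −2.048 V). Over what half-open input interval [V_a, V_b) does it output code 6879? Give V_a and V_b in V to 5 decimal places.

[1.39150 V, 1.39200 V)

LSB = 4.096/2^13 = 0.500 mV.
V_a = V_low + 6879·LSB = 1.3915 V; V_b = V_low + 6880·LSB = 1.392 V.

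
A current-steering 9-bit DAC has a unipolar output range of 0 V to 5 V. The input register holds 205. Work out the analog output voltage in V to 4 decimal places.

2.0020 V

LSB = 5 V / 2^9 = 9.766 mV.
V_out = 0 + 205 × 0.00976562 V = 2.00195 V.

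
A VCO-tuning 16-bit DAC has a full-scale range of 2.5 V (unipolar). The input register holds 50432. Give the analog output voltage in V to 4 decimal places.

1.9238 V

LSB = 2.5 V / 2^16 = 38.15 µV.
V_out = 0 + 50432 × 3.8147e-05 V = 1.92383 V.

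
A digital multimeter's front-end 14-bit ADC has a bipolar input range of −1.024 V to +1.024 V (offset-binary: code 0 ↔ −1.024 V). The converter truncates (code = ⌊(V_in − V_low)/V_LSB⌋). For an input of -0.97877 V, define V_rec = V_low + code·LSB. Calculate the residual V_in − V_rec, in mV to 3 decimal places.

0.105 mV

One LSB is 2.048 V / 16384 = 125.00 µV.
(-0.97877 − (−1.024))/0.000125 = 361.8400; ⌊·⌋ gives code 361.
Code 361 maps back to (−1.024) + 361×0.000125 V = -0.978875 V.
V_in − V_rec = 0.000105 V = 0.105 mV.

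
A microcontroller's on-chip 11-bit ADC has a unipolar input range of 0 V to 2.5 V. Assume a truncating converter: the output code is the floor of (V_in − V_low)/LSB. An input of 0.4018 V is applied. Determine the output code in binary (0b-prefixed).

code 0b101001001 (decimal 329)

With 2048 levels over 2.5 V, one step is 1.221 mV.
Input sits at 329.155 steps above V_low.
So the output code is 329.
In binary (0b-prefixed): 0b101001001.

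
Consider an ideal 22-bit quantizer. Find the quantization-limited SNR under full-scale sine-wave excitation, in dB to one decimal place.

134.2 dB

SNR ≈ 6.02·N + 1.76 dB = 6.02·22 + 1.76 = 134.20 dB.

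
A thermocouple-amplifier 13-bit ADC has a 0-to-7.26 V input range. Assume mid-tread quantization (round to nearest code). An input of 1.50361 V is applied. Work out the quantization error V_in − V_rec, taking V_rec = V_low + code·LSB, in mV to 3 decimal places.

Step size: 7.26 V ÷ 2^13 = 0.886 mV.
Scaled input = 1696.6354 LSBs, so code = 1697.
V_rec = 0 + 1697·0.00088623 = 1.5039331 V.
Error = 1.50361 − 1.5039331 = -0.000323105 V = -0.323 mV.

-0.323 mV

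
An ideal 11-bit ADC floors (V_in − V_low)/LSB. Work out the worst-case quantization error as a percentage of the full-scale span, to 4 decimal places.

0.0488 %

Truncating → worst-case error = 1 LSB = V_FS/2^11, so 100/2048 = 0.0488281 % of full scale.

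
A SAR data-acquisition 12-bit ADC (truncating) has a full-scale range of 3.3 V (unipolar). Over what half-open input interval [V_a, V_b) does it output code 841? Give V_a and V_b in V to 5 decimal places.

[0.67756 V, 0.67837 V)

LSB = 3.3/2^12 = 0.806 mV.
V_a = V_low + 841·LSB = 0.677563 V; V_b = V_low + 842·LSB = 0.678369 V.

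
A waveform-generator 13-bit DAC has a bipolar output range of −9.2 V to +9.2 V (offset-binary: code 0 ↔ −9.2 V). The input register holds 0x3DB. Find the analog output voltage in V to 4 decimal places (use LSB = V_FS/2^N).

-6.9831 V

LSB = 18.4 V / 2^13 = 2.246 mV.
Code 0x3DB = 987 decimal.
V_out = (−9.2) + 987 × 0.00224609 V = -6.98311 V.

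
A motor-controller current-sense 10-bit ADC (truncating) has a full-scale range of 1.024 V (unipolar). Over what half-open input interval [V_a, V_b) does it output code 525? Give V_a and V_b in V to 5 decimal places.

LSB = 1.024/2^10 = 1.000 mV.
V_a = V_low + 525·LSB = 0.525 V; V_b = V_low + 526·LSB = 0.526 V.

[0.52500 V, 0.52600 V)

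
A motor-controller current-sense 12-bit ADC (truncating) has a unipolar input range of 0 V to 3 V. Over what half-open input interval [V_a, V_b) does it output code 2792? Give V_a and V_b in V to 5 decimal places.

[2.04492 V, 2.04565 V)

LSB = 3/2^12 = 0.732 mV.
V_a = V_low + 2792·LSB = 2.04492 V; V_b = V_low + 2793·LSB = 2.04565 V.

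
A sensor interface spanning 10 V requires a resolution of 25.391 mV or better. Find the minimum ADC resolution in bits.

Number of steps required ≥ 10 V / 25.391 mV = 393.84.
Need 2^N ≥ 393.84; 2^8 = 256, 2^9 = 512.
Minimum N = 9.

9 bits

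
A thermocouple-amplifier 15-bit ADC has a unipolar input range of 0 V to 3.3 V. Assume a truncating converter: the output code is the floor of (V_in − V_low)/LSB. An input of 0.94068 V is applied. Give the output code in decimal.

With 32768 levels over 3.3 V, one step is 100.71 µV.
(V_in − V_low)/LSB = (0.94068 − 0) / 0.000100708 = 9340.667.
So the output code is 9340.

code 9340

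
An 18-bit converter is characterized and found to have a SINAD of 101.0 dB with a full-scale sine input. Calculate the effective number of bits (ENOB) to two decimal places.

ENOB = (SINAD − 1.76) / 6.02 = (101.0 − 1.76)/6.02 = 16.485.

16.49 bits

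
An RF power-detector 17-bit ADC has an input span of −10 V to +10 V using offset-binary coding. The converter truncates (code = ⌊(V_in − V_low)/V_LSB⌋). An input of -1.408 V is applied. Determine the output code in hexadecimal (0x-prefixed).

With 131072 levels over 20 V, one step is 152.59 µV.
(-1.408 − (−10)) / 0.000152588 = 56308.531 LSBs.
⌊·⌋(56308.531) = 56308.
In hexadecimal (0x-prefixed): 0xDBF4.

code 0xDBF4 (decimal 56308)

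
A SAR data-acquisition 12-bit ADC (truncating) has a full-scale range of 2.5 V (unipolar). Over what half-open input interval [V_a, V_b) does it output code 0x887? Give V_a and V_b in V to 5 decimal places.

LSB = 2.5/2^12 = 0.610 mV.
Code 0x887 = 2183 decimal.
V_a = V_low + 2183·LSB = 1.3324 V; V_b = V_low + 2184·LSB = 1.33301 V.

[1.33240 V, 1.33301 V)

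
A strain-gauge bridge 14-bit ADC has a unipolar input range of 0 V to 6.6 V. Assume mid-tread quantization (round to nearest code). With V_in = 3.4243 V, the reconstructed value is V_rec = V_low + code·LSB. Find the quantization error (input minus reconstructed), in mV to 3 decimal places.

One LSB is 6.6 V / 16384 = 402.83 µV.
(V_in − V_low)/LSB = (3.4243 − 0)/0.000402832 = 8500.5653 → code 8501 (round).
V_rec = 0 + 8501·0.000402832 = 3.4244751 V.
Error = 3.4243 − 3.4244751 = -0.000175098 V = -0.175 mV.

-0.175 mV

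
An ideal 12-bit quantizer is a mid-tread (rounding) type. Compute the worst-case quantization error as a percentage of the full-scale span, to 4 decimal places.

0.0122 %

Rounding → worst-case error = ½ LSB = V_FS/2^13, so 100/8192 = 0.012207 % of full scale.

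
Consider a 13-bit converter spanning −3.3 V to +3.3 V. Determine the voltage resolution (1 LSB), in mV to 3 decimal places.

Full-scale span = 6.6 V.
LSB = 6.6 / 2^13 = 6.6 / 8192 = 0.000805664 V = 0.806 mV.

0.806 mV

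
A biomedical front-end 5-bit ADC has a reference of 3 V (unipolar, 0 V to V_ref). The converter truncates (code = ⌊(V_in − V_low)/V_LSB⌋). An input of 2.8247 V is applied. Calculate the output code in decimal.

Full-scale span = 3 V; LSB = 3/2^5 = 93.750 mV.
Input sits at 30.130 steps above V_low.
Floor → code 30.

code 30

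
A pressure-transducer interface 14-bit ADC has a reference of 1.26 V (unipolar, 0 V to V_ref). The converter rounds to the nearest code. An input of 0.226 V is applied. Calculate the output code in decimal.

LSB = 1.26 V / 16384 = 76.90 µV.
(0.226 − 0) / 7.69043e-05 = 2938.717 LSBs.
Round → code 2939.

code 2939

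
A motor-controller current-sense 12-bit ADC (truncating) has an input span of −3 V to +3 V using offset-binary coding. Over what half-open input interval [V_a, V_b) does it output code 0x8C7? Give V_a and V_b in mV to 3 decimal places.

[291.504 mV, 292.969 mV)

LSB = 6/2^12 = 1.465 mV.
Code 0x8C7 = 2247 decimal.
V_a = V_low + 2247·LSB = 0.291504 V; V_b = V_low + 2248·LSB = 0.292969 V.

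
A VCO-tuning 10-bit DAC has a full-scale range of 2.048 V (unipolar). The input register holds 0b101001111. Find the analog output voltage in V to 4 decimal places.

LSB = 2.048 V / 2^10 = 2.000 mV.
Code 0b101001111 = 335 decimal.
V_out = 0 + 335 × 0.002 V = 0.67 V.

0.6700 V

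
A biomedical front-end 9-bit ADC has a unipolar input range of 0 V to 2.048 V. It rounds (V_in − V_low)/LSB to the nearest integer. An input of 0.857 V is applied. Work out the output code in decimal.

LSB = 2.048 V / 512 = 4.000 mV.
(V_in − V_low)/LSB = (0.857 − 0) / 0.004 = 214.250.
Round → code 214.

code 214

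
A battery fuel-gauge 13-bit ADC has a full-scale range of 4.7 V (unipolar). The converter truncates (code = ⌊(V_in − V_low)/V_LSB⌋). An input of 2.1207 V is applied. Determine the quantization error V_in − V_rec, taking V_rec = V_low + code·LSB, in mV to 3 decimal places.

0.192 mV

LSB = 4.7/2^13 = 0.574 mV.
Scaled input = 3696.3350 LSBs, so code = 3696.
Code 3696 maps back to 0 + 3696×0.00057373 V = 2.1205078 V.
Difference: 0.000192188 V → 0.192 mV.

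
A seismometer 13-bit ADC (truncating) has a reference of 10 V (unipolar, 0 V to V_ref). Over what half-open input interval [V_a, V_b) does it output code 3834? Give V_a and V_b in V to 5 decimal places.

[4.68018 V, 4.68140 V)

LSB = 10/2^13 = 1.221 mV.
V_a = V_low + 3834·LSB = 4.68018 V; V_b = V_low + 3835·LSB = 4.6814 V.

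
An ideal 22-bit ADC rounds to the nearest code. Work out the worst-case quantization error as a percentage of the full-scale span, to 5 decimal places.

Rounding → worst-case error = ½ LSB = V_FS/2^23, so 100/8388608 = 1.19209e-05 % of full scale.

0.00001 %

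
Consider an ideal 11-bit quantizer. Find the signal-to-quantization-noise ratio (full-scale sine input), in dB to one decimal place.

68.0 dB

SNR ≈ 6.02·N + 1.76 dB = 6.02·11 + 1.76 = 67.98 dB.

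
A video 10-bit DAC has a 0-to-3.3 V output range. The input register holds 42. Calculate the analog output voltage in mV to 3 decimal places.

135.352 mV

LSB = 3.3 V / 2^10 = 3.223 mV.
V_out = 0 + 42 × 0.00322266 V = 0.135352 V.
= 135.352 mV.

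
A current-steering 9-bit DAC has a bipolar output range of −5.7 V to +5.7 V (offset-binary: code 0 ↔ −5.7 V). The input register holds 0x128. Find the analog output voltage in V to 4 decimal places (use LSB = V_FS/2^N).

0.8906 V

LSB = 11.4 V / 2^9 = 22.266 mV.
Code 0x128 = 296 decimal.
V_out = (−5.7) + 296 × 0.0222656 V = 0.890625 V.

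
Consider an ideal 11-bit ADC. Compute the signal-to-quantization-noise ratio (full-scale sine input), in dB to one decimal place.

SNR ≈ 6.02·N + 1.76 dB = 6.02·11 + 1.76 = 67.98 dB.

68.0 dB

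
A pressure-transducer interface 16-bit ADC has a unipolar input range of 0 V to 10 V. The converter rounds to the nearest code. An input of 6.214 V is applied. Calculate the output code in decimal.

code 40724

With 65536 levels over 10 V, one step is 152.59 µV.
Input sits at 40724.070 steps above V_low.
So the output code is 40724.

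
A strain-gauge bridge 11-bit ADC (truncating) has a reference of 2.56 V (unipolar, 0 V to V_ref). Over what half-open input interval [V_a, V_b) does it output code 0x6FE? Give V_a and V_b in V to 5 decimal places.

[2.23750 V, 2.23875 V)

LSB = 2.56/2^11 = 1.250 mV.
Code 0x6FE = 1790 decimal.
V_a = V_low + 1790·LSB = 2.2375 V; V_b = V_low + 1791·LSB = 2.23875 V.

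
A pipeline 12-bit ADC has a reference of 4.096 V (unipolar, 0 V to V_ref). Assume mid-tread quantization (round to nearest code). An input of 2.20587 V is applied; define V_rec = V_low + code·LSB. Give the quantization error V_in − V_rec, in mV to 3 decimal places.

-0.130 mV

Step size: 4.096 V ÷ 2^12 = 1.000 mV.
Scaled input = 2205.8700 LSBs, so code = 2206.
V_rec = 0 + 2206·0.001 = 2.206 V.
V_in − V_rec = -0.00013 V = -0.130 mV.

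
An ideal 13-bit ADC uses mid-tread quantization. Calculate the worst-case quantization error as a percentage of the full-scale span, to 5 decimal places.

0.00610 %

Rounding → worst-case error = ½ LSB = V_FS/2^14, so 100/16384 = 0.00610352 % of full scale.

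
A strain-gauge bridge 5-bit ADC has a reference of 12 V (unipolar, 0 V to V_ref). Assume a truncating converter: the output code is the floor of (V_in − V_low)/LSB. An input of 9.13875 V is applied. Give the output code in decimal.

With 32 levels over 12 V, one step is 375.000 mV.
Input sits at 24.370 steps above V_low.
⌊·⌋(24.370) = 24.

code 24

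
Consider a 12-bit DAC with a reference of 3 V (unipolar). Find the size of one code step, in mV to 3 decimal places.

Full-scale span = 3 V.
LSB = 3 / 2^12 = 3 / 4096 = 0.000732422 V = 0.732 mV.

0.732 mV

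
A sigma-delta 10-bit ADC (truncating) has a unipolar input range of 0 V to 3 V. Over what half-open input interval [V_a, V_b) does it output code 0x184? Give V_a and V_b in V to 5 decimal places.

LSB = 3/2^10 = 2.930 mV.
Code 0x184 = 388 decimal.
V_a = V_low + 388·LSB = 1.13672 V; V_b = V_low + 389·LSB = 1.13965 V.

[1.13672 V, 1.13965 V)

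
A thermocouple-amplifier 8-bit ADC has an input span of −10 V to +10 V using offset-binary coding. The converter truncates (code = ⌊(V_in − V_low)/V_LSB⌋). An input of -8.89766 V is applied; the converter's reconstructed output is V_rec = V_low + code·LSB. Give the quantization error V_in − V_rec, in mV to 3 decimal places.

LSB = 20/2^8 = 78.125 mV.
(V_in − V_low)/LSB = (-8.89766 − (−10))/0.078125 = 14.1100 → code 14 (floor).
Reconstructed: -8.90625 V.
Difference: 0.00859 V → 8.590 mV.

8.590 mV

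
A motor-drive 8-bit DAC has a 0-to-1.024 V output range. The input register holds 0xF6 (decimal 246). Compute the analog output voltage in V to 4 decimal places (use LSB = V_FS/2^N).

LSB = 1.024 V / 2^8 = 4.000 mV.
Code 0xF6 = 246 decimal.
V_out = 0 + 246 × 0.004 V = 0.984 V.

0.9840 V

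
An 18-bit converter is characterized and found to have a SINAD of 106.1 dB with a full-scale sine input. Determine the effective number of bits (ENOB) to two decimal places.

17.33 bits

ENOB = (SINAD − 1.76) / 6.02 = (106.1 − 1.76)/6.02 = 17.332.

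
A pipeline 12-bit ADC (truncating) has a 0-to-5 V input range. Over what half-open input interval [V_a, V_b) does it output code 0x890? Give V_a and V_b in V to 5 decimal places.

[2.67578 V, 2.67700 V)

LSB = 5/2^12 = 1.221 mV.
Code 0x890 = 2192 decimal.
V_a = V_low + 2192·LSB = 2.67578 V; V_b = V_low + 2193·LSB = 2.677 V.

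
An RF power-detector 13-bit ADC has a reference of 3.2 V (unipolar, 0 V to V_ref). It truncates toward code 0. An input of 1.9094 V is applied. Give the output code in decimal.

With 8192 levels over 3.2 V, one step is 390.62 µV.
(1.9094 − 0) / 0.000390625 = 4888.064 LSBs.
⌊·⌋(4888.064) = 4888.

code 4888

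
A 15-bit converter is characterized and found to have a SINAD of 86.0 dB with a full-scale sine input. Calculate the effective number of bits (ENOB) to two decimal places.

ENOB = (SINAD − 1.76) / 6.02 = (86.0 − 1.76)/6.02 = 13.993.

13.99 bits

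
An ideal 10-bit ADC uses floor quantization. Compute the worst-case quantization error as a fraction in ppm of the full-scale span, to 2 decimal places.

976.56 ppm

Truncating → worst-case error = 1 LSB = V_FS/2^10, so 1e+06/1024 = 976.562 ppm of full scale.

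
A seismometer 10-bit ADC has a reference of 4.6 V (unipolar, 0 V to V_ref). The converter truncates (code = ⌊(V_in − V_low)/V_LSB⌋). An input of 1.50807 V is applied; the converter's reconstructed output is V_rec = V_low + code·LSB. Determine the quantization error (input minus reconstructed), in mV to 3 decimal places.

3.187 mV

One LSB is 4.6 V / 1024 = 4.492 mV.
Scaled input = 335.7095 LSBs, so code = 335.
V_rec = 0 + 335·0.00449219 = 1.5048828 V.
Error = 1.50807 − 1.5048828 = 0.00318719 V = 3.187 mV.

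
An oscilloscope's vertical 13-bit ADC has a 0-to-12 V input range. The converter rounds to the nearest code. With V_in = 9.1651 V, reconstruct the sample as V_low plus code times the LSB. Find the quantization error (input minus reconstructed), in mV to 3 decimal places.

-0.427 mV

Step size: 12 V ÷ 2^13 = 1.465 mV.
(9.1651 − 0)/0.00146484 = 6256.7083; round gives code 6257.
Reconstructed: 9.1655273 V.
Error = 9.1651 − 9.1655273 = -0.000427344 V = -0.427 mV.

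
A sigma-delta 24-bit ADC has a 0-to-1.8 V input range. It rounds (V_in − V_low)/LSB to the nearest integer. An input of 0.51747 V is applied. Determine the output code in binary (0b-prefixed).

code 0b10010011001100010000010 (decimal 4823170)

LSB = 1.8 V / 16777216 = 0.11 µV.
Input sits at 4823169.980 steps above V_low.
Round → code 4823170.
In binary (0b-prefixed): 0b10010011001100010000010.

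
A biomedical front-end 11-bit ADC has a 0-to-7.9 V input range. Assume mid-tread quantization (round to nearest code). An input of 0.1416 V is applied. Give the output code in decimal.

code 37

LSB = 7.9 V / 2048 = 3.857 mV.
(0.1416 − 0) / 0.00385742 = 36.708 LSBs.
So the output code is 37.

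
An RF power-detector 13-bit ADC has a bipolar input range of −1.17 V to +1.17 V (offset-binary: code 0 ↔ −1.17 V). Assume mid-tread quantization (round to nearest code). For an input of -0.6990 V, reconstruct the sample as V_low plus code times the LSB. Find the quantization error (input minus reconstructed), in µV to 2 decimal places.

-27.83 µV

Step size: 2.34 V ÷ 2^13 = 285.64 µV.
(-0.6990 − (−1.17))/0.000285645 = 1648.9026; round gives code 1649.
Code 1649 maps back to (−1.17) + 1649×0.000285645 V = -0.69897217 V.
Difference: -2.7832e-05 V → -27.83 µV.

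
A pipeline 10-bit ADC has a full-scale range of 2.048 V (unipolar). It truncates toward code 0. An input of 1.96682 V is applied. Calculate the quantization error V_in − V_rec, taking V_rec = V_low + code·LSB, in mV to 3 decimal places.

0.820 mV

Step size: 2.048 V ÷ 2^10 = 2.000 mV.
(1.96682 − 0)/0.002 = 983.4100; ⌊·⌋ gives code 983.
Reconstructed: 1.966 V.
Difference: 0.00082 V → 0.820 mV.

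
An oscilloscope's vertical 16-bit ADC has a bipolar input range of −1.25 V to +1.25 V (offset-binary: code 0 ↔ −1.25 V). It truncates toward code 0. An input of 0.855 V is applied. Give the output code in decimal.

Full-scale span = 2.5 V; LSB = 2.5/2^16 = 38.15 µV.
(V_in − V_low)/LSB = (0.855 − (−1.25)) / 3.8147e-05 = 55181.312.
Floor → code 55181.

code 55181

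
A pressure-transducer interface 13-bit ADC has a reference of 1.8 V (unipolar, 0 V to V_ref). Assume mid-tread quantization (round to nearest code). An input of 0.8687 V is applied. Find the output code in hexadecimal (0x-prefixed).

Full-scale span = 1.8 V; LSB = 1.8/2^13 = 219.73 µV.
Input sits at 3953.550 steps above V_low.
Round → code 3954.
In hexadecimal (0x-prefixed): 0xF72.

code 0xF72 (decimal 3954)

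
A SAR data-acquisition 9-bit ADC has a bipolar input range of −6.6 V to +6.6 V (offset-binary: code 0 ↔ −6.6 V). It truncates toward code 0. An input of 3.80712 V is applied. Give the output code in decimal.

code 403

Full-scale span = 13.2 V; LSB = 13.2/2^9 = 25.781 mV.
(3.80712 − (−6.6)) / 0.0257812 = 403.670 LSBs.
So the output code is 403.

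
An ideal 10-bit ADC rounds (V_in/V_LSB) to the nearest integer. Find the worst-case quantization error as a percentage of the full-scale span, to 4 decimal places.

0.0488 %

Rounding → worst-case error = ½ LSB = V_FS/2^11, so 100/2048 = 0.0488281 % of full scale.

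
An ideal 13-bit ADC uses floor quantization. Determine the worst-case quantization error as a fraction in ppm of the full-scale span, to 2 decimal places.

Truncating → worst-case error = 1 LSB = V_FS/2^13, so 1e+06/8192 = 122.07 ppm of full scale.

122.07 ppm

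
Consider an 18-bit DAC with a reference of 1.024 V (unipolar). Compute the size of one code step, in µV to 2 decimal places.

Full-scale span = 1.024 V.
LSB = 1.024 / 2^18 = 1.024 / 262144 = 3.90625e-06 V = 3.91 µV.

3.91 µV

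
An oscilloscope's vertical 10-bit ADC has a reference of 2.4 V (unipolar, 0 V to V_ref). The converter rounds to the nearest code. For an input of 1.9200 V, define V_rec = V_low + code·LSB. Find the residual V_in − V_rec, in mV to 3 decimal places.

0.469 mV

One LSB is 2.4 V / 1024 = 2.344 mV.
(1.9200 − 0)/0.00234375 = 819.2000; round gives code 819.
Reconstructed: 1.9195312 V.
Difference: 0.00046875 V → 0.469 mV.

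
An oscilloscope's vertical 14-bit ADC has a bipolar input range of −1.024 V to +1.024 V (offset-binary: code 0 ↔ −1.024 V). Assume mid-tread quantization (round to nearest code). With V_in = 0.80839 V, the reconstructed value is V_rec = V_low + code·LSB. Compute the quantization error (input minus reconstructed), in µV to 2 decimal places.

15.00 µV

One LSB is 2.048 V / 16384 = 125.00 µV.
(0.80839 − (−1.024))/0.000125 = 14659.1200; round gives code 14659.
Reconstructed: 0.808375 V.
Error = 0.80839 − 0.808375 = 1.5e-05 V = 15.00 µV.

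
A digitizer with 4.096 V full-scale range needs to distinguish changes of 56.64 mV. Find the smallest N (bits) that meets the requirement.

Number of steps required ≥ 4.096 V / 56.64 mV = 72.32.
Need 2^N ≥ 72.32; 2^6 = 64, 2^7 = 128.
Minimum N = 7.

7 bits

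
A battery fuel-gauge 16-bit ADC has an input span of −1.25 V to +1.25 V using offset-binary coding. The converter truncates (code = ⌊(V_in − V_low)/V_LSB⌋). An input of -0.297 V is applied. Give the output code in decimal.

With 65536 levels over 2.5 V, one step is 38.15 µV.
(V_in − V_low)/LSB = (-0.297 − (−1.25)) / 3.8147e-05 = 24982.323.
So the output code is 24982.

code 24982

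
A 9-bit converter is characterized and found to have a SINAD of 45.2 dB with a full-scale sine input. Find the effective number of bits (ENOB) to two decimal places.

7.22 bits

ENOB = (SINAD − 1.76) / 6.02 = (45.2 − 1.76)/6.02 = 7.216.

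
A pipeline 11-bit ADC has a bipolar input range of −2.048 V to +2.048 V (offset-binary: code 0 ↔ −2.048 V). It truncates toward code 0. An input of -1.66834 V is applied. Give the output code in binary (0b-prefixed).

With 2048 levels over 4.096 V, one step is 2.000 mV.
(V_in − V_low)/LSB = (-1.66834 − (−2.048)) / 0.002 = 189.830.
⌊·⌋(189.830) = 189.
In binary (0b-prefixed): 0b10111101.

code 0b10111101 (decimal 189)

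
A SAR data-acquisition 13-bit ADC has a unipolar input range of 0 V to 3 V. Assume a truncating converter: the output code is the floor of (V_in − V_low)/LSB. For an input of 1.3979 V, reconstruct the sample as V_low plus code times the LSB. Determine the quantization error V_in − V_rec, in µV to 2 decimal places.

72.85 µV

One LSB is 3 V / 8192 = 366.21 µV.
Scaled input = 3817.1989 LSBs, so code = 3817.
Reconstructed: 1.3978271 V.
Difference: 7.28516e-05 V → 72.85 µV.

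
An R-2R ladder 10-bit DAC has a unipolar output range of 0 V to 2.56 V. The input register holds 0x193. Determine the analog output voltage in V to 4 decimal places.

1.0075 V

LSB = 2.56 V / 2^10 = 2.500 mV.
Code 0x193 = 403 decimal.
V_out = 0 + 403 × 0.0025 V = 1.0075 V.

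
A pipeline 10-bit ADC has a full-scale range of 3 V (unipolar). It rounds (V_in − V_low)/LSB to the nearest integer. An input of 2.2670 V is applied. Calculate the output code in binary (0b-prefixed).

LSB = 3 V / 1024 = 2.930 mV.
Input sits at 773.803 steps above V_low.
Round → code 774.
In binary (0b-prefixed): 0b1100000110.

code 0b1100000110 (decimal 774)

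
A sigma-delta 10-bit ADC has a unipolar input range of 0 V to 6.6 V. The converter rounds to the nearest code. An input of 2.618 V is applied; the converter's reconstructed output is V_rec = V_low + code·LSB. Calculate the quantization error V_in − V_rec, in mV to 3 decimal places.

1.203 mV

One LSB is 6.6 V / 1024 = 6.445 mV.
(V_in − V_low)/LSB = (2.618 − 0)/0.00644531 = 406.1867 → code 406 (round).
Reconstructed: 2.6167969 V.
V_in − V_rec = 0.00120312 V = 1.203 mV.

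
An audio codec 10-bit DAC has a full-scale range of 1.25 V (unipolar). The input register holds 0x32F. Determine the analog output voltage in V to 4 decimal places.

LSB = 1.25 V / 2^10 = 1.221 mV.
Code 0x32F = 815 decimal.
V_out = 0 + 815 × 0.0012207 V = 0.994873 V.

0.9949 V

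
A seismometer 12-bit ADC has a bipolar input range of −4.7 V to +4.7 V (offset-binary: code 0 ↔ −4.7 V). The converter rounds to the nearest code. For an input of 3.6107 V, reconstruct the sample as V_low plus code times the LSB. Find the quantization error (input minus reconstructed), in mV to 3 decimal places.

LSB = 9.4/2^12 = 2.295 mV.
Scaled input = 3621.3433 LSBs, so code = 3621.
Code 3621 maps back to (−4.7) + 3621×0.00229492 V = 3.6099121 V.
V_in − V_rec = 0.000787891 V = 0.788 mV.

0.788 mV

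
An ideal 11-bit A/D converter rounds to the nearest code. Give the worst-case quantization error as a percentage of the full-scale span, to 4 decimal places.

0.0244 %

Rounding → worst-case error = ½ LSB = V_FS/2^12, so 100/4096 = 0.0244141 % of full scale.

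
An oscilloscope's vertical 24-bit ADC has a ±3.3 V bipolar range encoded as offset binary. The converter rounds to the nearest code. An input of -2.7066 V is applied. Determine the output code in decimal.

With 16777216 levels over 6.6 V, one step is 0.39 µV.
(V_in − V_low)/LSB = (-2.7066 − (−3.3)) / 3.93391e-07 = 1508424.239.
round(1508424.239) = 1508424.

code 1508424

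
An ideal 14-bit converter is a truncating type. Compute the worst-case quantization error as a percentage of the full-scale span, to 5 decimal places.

0.00610 %

Truncating → worst-case error = 1 LSB = V_FS/2^14, so 100/16384 = 0.00610352 % of full scale.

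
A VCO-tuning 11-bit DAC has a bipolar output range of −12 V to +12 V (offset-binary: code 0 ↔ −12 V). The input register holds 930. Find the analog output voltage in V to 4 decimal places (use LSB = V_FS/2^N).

LSB = 24 V / 2^11 = 11.719 mV.
V_out = (−12) + 930 × 0.0117188 V = -1.10156 V.

-1.1016 V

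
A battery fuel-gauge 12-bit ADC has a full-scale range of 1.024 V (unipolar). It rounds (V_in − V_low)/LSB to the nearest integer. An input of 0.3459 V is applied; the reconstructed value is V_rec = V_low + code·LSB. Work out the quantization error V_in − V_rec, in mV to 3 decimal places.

One LSB is 1.024 V / 4096 = 250.00 µV.
(0.3459 − 0)/0.00025 = 1383.6000; round gives code 1384.
Code 1384 maps back to 0 + 1384×0.00025 V = 0.346 V.
V_in − V_rec = -0.0001 V = -0.100 mV.

-0.100 mV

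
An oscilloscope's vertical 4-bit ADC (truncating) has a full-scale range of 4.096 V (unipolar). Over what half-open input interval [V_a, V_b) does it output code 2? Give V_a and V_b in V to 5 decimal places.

[0.51200 V, 0.76800 V)

LSB = 4.096/2^4 = 256.000 mV.
V_a = V_low + 2·LSB = 0.512 V; V_b = V_low + 3·LSB = 0.768 V.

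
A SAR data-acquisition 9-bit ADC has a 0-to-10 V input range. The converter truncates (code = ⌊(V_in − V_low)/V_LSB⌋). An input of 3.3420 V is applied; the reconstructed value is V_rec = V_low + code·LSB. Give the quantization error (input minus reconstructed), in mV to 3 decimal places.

Step size: 10 V ÷ 2^9 = 19.531 mV.
(3.3420 − 0)/0.0195312 = 171.1104; ⌊·⌋ gives code 171.
V_rec = 0 + 171·0.0195312 = 3.3398438 V.
Difference: 0.00215625 V → 2.156 mV.

2.156 mV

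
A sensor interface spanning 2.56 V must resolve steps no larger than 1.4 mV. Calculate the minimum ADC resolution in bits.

Number of steps required ≥ 2.56 V / 1.4 mV = 1828.57.
Need 2^N ≥ 1828.57; 2^10 = 1024, 2^11 = 2048.
Minimum N = 11.

11 bits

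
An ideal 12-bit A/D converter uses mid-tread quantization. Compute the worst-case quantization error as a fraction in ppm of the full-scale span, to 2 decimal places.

122.07 ppm

Rounding → worst-case error = ½ LSB = V_FS/2^13, so 1e+06/8192 = 122.07 ppm of full scale.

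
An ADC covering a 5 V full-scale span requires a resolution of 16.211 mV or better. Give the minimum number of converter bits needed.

Number of steps required ≥ 5 V / 16.211 mV = 308.43.
Need 2^N ≥ 308.43; 2^8 = 256, 2^9 = 512.
Minimum N = 9.

9 bits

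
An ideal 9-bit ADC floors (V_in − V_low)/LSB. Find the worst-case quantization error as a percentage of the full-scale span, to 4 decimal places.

Truncating → worst-case error = 1 LSB = V_FS/2^9, so 100/512 = 0.195312 % of full scale.

0.1953 %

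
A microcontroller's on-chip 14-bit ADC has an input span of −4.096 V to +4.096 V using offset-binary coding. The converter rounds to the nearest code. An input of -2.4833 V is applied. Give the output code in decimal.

LSB = 8.192 V / 16384 = 0.500 mV.
(V_in − V_low)/LSB = (-2.4833 − (−4.096)) / 0.0005 = 3225.400.
Round → code 3225.

code 3225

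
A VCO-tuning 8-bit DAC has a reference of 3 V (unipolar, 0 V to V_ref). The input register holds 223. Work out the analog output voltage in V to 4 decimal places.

LSB = 3 V / 2^8 = 11.719 mV.
V_out = 0 + 223 × 0.0117188 V = 2.61328 V.

2.6133 V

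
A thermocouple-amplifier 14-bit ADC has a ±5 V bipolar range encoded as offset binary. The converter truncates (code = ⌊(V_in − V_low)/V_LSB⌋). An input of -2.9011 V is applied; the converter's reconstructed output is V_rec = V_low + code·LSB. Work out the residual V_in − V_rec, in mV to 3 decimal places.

LSB = 10/2^14 = 0.610 mV.
(-2.9011 − (−5))/0.000610352 = 3438.8378; ⌊·⌋ gives code 3438.
Code 3438 maps back to (−5) + 3438×0.000610352 V = -2.9016113 V.
V_in − V_rec = 0.000511328 V = 0.511 mV.

0.511 mV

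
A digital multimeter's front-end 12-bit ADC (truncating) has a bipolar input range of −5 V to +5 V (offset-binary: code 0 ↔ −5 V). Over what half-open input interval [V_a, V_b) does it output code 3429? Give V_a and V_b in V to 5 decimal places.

LSB = 10/2^12 = 2.441 mV.
V_a = V_low + 3429·LSB = 3.37158 V; V_b = V_low + 3430·LSB = 3.37402 V.

[3.37158 V, 3.37402 V)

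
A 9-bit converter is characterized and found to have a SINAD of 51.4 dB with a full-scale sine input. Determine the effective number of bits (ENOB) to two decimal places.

8.25 bits

ENOB = (SINAD − 1.76) / 6.02 = (51.4 − 1.76)/6.02 = 8.246.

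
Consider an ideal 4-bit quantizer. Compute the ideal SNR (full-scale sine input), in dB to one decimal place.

SNR ≈ 6.02·N + 1.76 dB = 6.02·4 + 1.76 = 25.84 dB.

25.8 dB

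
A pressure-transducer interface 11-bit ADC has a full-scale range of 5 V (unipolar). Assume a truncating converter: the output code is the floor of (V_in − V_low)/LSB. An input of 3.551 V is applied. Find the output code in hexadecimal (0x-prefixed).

code 0x5AE (decimal 1454)

Full-scale span = 5 V; LSB = 5/2^11 = 2.441 mV.
(V_in − V_low)/LSB = (3.551 − 0) / 0.00244141 = 1454.490.
So the output code is 1454.
In hexadecimal (0x-prefixed): 0x5AE.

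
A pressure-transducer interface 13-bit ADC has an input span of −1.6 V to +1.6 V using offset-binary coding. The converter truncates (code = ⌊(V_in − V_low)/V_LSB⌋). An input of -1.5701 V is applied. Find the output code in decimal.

code 76

LSB = 3.2 V / 8192 = 390.62 µV.
(-1.5701 − (−1.6)) / 0.000390625 = 76.544 LSBs.
So the output code is 76.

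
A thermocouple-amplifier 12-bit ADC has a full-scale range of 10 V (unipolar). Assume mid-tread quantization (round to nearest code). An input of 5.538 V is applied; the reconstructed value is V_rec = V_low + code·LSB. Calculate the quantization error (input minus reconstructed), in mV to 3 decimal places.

0.891 mV

LSB = 10/2^12 = 2.441 mV.
Scaled input = 2268.3648 LSBs, so code = 2268.
Reconstructed: 5.5371094 V.
Difference: 0.000890625 V → 0.891 mV.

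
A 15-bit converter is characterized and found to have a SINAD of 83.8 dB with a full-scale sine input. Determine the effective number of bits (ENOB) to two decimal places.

13.63 bits

ENOB = (SINAD − 1.76) / 6.02 = (83.8 − 1.76)/6.02 = 13.628.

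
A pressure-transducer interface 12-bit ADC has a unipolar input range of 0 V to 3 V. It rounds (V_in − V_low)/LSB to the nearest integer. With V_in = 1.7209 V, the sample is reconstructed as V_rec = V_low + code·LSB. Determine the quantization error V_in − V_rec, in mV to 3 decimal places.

-0.291 mV

Step size: 3 V ÷ 2^12 = 0.732 mV.
(1.7209 − 0)/0.000732422 = 2349.6021; round gives code 2350.
V_rec = 0 + 2350·0.000732422 = 1.7211914 V.
Error = 1.7209 − 1.7211914 = -0.000291406 V = -0.291 mV.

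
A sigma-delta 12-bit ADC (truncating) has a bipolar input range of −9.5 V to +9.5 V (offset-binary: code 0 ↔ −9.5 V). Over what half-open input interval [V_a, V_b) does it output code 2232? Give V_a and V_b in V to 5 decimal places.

LSB = 19/2^12 = 4.639 mV.
V_a = V_low + 2232·LSB = 0.853516 V; V_b = V_low + 2233·LSB = 0.858154 V.

[0.85352 V, 0.85815 V)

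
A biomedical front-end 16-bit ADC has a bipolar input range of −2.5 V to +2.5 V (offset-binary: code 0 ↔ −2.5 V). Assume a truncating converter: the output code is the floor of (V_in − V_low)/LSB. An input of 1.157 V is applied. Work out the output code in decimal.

code 47933

Full-scale span = 5 V; LSB = 5/2^16 = 76.29 µV.
(V_in − V_low)/LSB = (1.157 − (−2.5)) / 7.62939e-05 = 47933.030.
So the output code is 47933.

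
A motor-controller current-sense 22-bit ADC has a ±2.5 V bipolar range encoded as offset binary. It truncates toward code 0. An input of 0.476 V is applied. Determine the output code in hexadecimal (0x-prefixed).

code 0x2617C1 (decimal 2496449)

Full-scale span = 5 V; LSB = 5/2^22 = 1.19 µV.
(V_in − V_low)/LSB = (0.476 − (−2.5)) / 1.19209e-06 = 2496449.741.
Floor → code 2496449.
In hexadecimal (0x-prefixed): 0x2617C1.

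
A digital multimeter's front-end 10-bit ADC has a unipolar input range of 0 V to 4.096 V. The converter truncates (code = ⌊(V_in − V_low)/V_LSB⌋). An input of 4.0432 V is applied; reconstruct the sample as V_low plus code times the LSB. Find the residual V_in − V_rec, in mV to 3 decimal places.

Step size: 4.096 V ÷ 2^10 = 4.000 mV.
(4.0432 − 0)/0.004 = 1010.8000; ⌊·⌋ gives code 1010.
Code 1010 maps back to 0 + 1010×0.004 V = 4.04 V.
V_in − V_rec = 0.0032 V = 3.200 mV.

3.200 mV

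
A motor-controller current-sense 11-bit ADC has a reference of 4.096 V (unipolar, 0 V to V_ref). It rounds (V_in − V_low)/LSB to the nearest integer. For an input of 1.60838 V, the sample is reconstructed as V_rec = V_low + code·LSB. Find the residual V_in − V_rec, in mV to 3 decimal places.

0.380 mV

Step size: 4.096 V ÷ 2^11 = 2.000 mV.
Scaled input = 804.1900 LSBs, so code = 804.
Reconstructed: 1.608 V.
Difference: 0.00038 V → 0.380 mV.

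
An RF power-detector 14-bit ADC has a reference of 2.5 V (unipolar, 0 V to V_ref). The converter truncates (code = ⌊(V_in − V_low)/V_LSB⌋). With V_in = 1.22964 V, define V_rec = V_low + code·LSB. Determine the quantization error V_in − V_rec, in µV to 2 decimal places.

One LSB is 2.5 V / 16384 = 152.59 µV.
(1.22964 − 0)/0.000152588 = 8058.5687; ⌊·⌋ gives code 8058.
Code 8058 maps back to 0 + 8058×0.000152588 V = 1.2295532 V.
Error = 1.22964 − 1.2295532 = 8.67773e-05 V = 86.78 µV.

86.78 µV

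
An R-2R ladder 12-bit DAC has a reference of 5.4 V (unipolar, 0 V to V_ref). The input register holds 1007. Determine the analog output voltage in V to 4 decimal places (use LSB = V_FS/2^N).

LSB = 5.4 V / 2^12 = 1.318 mV.
V_out = 0 + 1007 × 0.00131836 V = 1.32759 V.

1.3276 V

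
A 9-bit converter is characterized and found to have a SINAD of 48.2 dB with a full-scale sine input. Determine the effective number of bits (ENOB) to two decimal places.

7.71 bits

ENOB = (SINAD − 1.76) / 6.02 = (48.2 − 1.76)/6.02 = 7.714.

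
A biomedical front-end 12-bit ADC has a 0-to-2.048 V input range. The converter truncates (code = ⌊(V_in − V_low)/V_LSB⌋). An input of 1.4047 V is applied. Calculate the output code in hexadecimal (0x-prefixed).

code 0xAF9 (decimal 2809)

Full-scale span = 2.048 V; LSB = 2.048/2^12 = 0.500 mV.
Input sits at 2809.400 steps above V_low.
Floor → code 2809.
In hexadecimal (0x-prefixed): 0xAF9.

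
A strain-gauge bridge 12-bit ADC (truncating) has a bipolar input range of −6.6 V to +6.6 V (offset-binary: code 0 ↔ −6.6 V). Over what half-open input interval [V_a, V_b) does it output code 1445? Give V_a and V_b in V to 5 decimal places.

[-1.94326 V, -1.94004 V)

LSB = 13.2/2^12 = 3.223 mV.
V_a = V_low + 1445·LSB = -1.94326 V; V_b = V_low + 1446·LSB = -1.94004 V.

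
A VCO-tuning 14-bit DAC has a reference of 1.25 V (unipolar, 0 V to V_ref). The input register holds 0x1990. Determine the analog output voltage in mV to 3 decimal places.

499.268 mV

LSB = 1.25 V / 2^14 = 76.29 µV.
Code 0x1990 = 6544 decimal.
V_out = 0 + 6544 × 7.62939e-05 V = 0.499268 V.
= 499.268 mV.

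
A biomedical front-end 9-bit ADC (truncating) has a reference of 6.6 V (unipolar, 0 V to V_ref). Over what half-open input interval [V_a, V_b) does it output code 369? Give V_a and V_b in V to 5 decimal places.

LSB = 6.6/2^9 = 12.891 mV.
V_a = V_low + 369·LSB = 4.75664 V; V_b = V_low + 370·LSB = 4.76953 V.

[4.75664 V, 4.76953 V)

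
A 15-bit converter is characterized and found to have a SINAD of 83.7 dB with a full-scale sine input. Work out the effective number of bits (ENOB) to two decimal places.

13.61 bits

ENOB = (SINAD − 1.76) / 6.02 = (83.7 − 1.76)/6.02 = 13.611.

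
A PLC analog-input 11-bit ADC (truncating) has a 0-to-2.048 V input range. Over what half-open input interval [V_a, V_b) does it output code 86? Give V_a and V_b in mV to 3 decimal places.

LSB = 2.048/2^11 = 1.000 mV.
V_a = V_low + 86·LSB = 0.086 V; V_b = V_low + 87·LSB = 0.087 V.

[86.000 mV, 87.000 mV)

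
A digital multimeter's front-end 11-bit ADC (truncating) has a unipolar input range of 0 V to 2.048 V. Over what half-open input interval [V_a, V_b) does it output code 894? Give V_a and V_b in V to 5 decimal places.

[0.89400 V, 0.89500 V)

LSB = 2.048/2^11 = 1.000 mV.
V_a = V_low + 894·LSB = 0.894 V; V_b = V_low + 895·LSB = 0.895 V.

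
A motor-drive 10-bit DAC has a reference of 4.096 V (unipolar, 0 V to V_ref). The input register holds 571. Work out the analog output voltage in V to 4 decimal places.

2.2840 V

LSB = 4.096 V / 2^10 = 4.000 mV.
V_out = 0 + 571 × 0.004 V = 2.284 V.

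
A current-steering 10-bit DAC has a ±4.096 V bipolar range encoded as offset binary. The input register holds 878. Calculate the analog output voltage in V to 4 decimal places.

2.9280 V

LSB = 8.192 V / 2^10 = 8.000 mV.
V_out = (−4.096) + 878 × 0.008 V = 2.928 V.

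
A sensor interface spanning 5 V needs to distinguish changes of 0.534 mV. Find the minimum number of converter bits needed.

Number of steps required ≥ 5 V / 0.534 mV = 9363.30.
Need 2^N ≥ 9363.30; 2^13 = 8192, 2^14 = 16384.
Minimum N = 14.

14 bits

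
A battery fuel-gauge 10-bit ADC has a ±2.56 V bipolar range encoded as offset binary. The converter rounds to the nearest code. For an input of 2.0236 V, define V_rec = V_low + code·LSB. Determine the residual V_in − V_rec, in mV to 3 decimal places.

One LSB is 5.12 V / 1024 = 5.000 mV.
Scaled input = 916.7200 LSBs, so code = 917.
Code 917 maps back to (−2.56) + 917×0.005 V = 2.025 V.
Error = 2.0236 − 2.025 = -0.0014 V = -1.400 mV.

-1.400 mV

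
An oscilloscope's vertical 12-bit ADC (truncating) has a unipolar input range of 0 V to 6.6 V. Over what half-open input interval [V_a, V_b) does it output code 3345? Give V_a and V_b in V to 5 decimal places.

[5.38989 V, 5.39150 V)

LSB = 6.6/2^12 = 1.611 mV.
V_a = V_low + 3345·LSB = 5.38989 V; V_b = V_low + 3346·LSB = 5.3915 V.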